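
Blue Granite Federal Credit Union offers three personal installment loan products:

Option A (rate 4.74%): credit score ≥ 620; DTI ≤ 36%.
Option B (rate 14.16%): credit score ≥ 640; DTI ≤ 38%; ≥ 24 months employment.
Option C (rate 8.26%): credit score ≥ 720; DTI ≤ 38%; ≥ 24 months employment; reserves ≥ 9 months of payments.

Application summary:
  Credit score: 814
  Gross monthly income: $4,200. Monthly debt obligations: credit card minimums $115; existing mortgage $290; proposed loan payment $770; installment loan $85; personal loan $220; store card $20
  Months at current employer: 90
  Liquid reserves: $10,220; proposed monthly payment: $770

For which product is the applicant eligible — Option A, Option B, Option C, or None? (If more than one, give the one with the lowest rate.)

Option A

Total debts = (115 + 290 + 770 + 85 + 220 + 20) = 1,500; DTI = 1,500/4,200 = 35.7%.
Reserves = 10,220/770 = 13.3 months.
Option A: score 814 ≥ 620; DTI 35.7% ≤ 36% → qualifies.
Option B: score 814 ≥ 640; DTI 35.7% ≤ 38%; employment 90 ≥ 24 mo → qualifies.
Option C: score 814 ≥ 720; DTI 35.7% ≤ 38%; employment 90 ≥ 24 mo; reserves 13.3 ≥ 9 mo → qualifies.
Qualifying: Option A, Option B, Option C. Lowest rate is 4.74% → Option A.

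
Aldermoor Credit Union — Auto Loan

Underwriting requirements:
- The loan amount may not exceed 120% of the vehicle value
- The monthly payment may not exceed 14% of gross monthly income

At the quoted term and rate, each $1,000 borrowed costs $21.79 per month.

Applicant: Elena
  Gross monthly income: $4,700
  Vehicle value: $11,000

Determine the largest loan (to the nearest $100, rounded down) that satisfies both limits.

Payment cap: 14% × $4,700 = $658/month.
At $21.79 per $1,000, that supports 658/21.79 × 1,000 ≈ $30,197 → $30,100.
LTV cap: 120% × $11,000 = $13,200 → $13,200.
Binding constraint: loan-to-value.

$13,200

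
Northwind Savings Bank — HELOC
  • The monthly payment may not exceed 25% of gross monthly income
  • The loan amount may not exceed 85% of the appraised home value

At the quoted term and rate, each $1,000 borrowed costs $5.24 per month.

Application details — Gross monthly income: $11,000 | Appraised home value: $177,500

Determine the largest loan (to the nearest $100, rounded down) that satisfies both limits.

Payment cap: 25% × $11,000 = $2,750/month.
At $5.24 per $1,000, that supports 2,750/5.24 × 1,000 ≈ $524,809 → $524,800.
LTV cap: 85% × $177,500 = $150,875 → $150,800.
Binding constraint: loan-to-value.

$150,800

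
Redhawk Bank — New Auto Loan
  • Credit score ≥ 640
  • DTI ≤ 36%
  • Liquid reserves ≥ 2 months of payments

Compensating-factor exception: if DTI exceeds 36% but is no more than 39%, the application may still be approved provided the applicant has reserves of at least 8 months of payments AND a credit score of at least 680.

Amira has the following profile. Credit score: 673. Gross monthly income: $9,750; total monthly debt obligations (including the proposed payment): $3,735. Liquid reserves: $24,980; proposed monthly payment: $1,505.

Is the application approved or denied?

Denied

Credit score 673 ≥ 640 (meets base)
DTI: 3,735 ÷ 9,750 = 38.3%, over the 36% base limit.
Reserves: 24,980 ÷ 1,505 = 16.6 months (meets 2-month minimum)
DTI 38.3% is within the 36%–39% exception band; checking compensating factors.
Reserves 16.6 ≥ 8 months; credit score 673 < 680.
Override conditions not both satisfied; exception does not apply.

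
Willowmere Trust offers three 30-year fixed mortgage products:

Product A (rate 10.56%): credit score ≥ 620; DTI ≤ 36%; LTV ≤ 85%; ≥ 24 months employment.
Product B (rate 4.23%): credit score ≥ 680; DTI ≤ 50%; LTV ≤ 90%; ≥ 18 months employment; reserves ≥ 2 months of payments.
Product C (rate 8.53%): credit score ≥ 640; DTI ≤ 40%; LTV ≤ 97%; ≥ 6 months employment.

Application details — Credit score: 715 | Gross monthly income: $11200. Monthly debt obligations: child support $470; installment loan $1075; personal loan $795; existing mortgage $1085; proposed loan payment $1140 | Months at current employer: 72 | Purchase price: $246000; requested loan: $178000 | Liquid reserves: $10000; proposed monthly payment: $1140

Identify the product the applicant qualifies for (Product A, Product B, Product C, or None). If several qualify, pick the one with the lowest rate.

Total debts = (470 + 1,075 + 795 + 1,085 + 1,140) = 4,565; DTI = 4,565/11,200 = 40.8%.
LTV = 178,000/246,000 = 72.4%.
Reserves = 10,000/1,140 = 8.8 months.
Product A: score 715 ≥ 620; DTI 40.8% > 36%; LTV 72.4% ≤ 85%; employment 72 ≥ 24 mo → does not qualify.
Product B: score 715 ≥ 680; DTI 40.8% ≤ 50%; LTV 72.4% ≤ 90%; employment 72 ≥ 18 mo; reserves 8.8 ≥ 2 mo → qualifies.
Product C: score 715 ≥ 640; DTI 40.8% > 40%; LTV 72.4% ≤ 97%; employment 72 ≥ 6 mo → does not qualify.

Product B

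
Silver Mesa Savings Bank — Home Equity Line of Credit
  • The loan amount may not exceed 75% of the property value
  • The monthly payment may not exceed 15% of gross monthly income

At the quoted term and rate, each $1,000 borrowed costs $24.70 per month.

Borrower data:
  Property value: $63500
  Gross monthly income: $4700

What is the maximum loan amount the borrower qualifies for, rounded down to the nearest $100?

Payment cap: 15% × $4,700 = $705/month.
At $24.70 per $1,000, that supports 705/24.70 × 1,000 ≈ $28,542 → $28,500.
LTV cap: 75% × $63,500 = $47,625 → $47,600.
Binding constraint: payment-to-income.

$28,500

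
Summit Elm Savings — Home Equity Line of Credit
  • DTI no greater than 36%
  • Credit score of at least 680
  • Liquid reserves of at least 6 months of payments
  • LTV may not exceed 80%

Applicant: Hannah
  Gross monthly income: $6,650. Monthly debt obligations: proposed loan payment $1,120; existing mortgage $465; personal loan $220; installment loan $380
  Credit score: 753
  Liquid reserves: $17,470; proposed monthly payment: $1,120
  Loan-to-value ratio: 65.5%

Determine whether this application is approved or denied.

Total monthly debts = (1,120 + 465 + 220 + 380) = 2,185. DTI: 2,185 ÷ 6,650 = 32.9%, within the 36% cap
Credit score 753 ≥ 680 (meets)
Reserves: 17,470 ÷ 1,120 = 15.6 months (meets 6-month minimum)
LTV 65.5% ≤ 80%
All criteria satisfied.

Approved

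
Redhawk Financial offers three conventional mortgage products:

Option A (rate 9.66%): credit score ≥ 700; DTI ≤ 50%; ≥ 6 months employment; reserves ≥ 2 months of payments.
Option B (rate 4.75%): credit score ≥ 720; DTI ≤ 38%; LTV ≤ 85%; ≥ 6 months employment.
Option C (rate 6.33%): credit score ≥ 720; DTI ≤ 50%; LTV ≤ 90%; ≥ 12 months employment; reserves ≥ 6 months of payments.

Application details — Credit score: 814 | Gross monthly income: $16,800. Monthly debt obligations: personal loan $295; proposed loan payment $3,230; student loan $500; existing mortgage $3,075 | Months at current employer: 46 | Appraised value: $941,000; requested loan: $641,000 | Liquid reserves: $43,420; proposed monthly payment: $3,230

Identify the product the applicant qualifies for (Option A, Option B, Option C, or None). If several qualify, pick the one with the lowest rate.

Total debts = (295 + 3,230 + 500 + 3,075) = 7,100; DTI = 7,100/16,800 = 42.3%.
LTV = 641,000/941,000 = 68.1%.
Reserves = 43,420/3,230 = 13.4 months.
Option A: score 814 ≥ 700; DTI 42.3% ≤ 50%; employment 46 ≥ 6 mo; reserves 13.4 ≥ 2 mo → qualifies.
Option B: score 814 ≥ 720; DTI 42.3% > 38%; LTV 68.1% ≤ 85%; employment 46 ≥ 6 mo → does not qualify.
Option C: score 814 ≥ 720; DTI 42.3% ≤ 50%; LTV 68.1% ≤ 90%; employment 46 ≥ 12 mo; reserves 13.4 ≥ 6 mo → qualifies.
Qualifying: Option A, Option C. Lowest rate is 6.33% → Option C.

Option C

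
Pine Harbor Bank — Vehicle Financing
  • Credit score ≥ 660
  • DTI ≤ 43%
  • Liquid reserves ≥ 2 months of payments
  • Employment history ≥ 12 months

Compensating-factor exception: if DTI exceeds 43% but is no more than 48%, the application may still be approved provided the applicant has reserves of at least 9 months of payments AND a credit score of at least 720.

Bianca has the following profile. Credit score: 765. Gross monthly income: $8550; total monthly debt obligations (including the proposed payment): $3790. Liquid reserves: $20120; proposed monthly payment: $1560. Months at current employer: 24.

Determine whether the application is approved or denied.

Approved

Credit score 765 ≥ 660 (meets base)
DTI: 3,790 ÷ 8,550 = 44.3%, over the 43% base limit.
Reserves: 20,120 ÷ 1,560 = 12.9 months (meets 2-month minimum)
Employment 24 ≥ 12 months
DTI 44.3% is within the 43%–48% exception band; checking compensating factors.
Reserves 12.9 ≥ 9 months; credit score 765 ≥ 720.
Both compensating conditions met → exception applies.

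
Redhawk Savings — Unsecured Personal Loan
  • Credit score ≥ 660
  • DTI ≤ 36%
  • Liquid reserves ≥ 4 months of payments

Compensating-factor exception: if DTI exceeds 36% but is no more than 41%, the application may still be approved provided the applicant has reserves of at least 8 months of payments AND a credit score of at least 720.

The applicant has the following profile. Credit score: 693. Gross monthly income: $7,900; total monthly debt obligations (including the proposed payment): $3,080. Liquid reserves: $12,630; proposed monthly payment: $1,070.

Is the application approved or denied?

Denied

Credit score 693 ≥ 660 (meets base)
DTI = 3,080/7,900 = 39% > 36% — standard DTI limit exceeded.
Reserves = 12,630/1,070 = 11.8 months ≥ 4
39% falls in the override range (36%–41%), so the compensating-factor test applies.
Reserves 11.8 ≥ 8 months; credit score 693 < 720.
Compensating-factor requirement not fully met.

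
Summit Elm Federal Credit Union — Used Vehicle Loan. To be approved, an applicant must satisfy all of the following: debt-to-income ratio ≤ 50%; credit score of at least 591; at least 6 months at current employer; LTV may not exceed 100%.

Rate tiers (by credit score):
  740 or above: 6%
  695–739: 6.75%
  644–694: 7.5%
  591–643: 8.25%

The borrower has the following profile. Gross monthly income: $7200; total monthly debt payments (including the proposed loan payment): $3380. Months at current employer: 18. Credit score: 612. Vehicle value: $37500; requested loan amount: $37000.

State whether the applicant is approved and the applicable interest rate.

Credit score 612 ≥ 591 (meets minimum)
Employment 18 ≥ 6 months
LTV = 37,000/37,500 = 98.7% ≤ 100%
DTI: 3,380 ÷ 7,200 = 46.9%, within the 50% cap
All requirements met. Score 612 falls in the 591–643 tier → 8.25%.

Approved at 8.25%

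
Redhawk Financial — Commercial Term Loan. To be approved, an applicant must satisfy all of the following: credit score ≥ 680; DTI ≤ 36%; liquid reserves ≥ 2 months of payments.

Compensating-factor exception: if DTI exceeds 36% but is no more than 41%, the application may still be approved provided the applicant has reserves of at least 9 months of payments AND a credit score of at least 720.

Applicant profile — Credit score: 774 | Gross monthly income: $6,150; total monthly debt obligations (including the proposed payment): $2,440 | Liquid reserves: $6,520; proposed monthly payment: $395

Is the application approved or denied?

Approved

Credit score 774 ≥ 680 (meets base)
DTI = 2,440/6,150 = 39.7% > 36% — standard DTI limit exceeded.
Reserves: 6,520 ÷ 395 = 16.5 months (meets 2-month minimum)
DTI 39.7% is within the 36%–41% exception band; checking compensating factors.
Reserves 16.5 ≥ 9 months; credit score 774 ≥ 720.
Both compensating conditions met → exception applies.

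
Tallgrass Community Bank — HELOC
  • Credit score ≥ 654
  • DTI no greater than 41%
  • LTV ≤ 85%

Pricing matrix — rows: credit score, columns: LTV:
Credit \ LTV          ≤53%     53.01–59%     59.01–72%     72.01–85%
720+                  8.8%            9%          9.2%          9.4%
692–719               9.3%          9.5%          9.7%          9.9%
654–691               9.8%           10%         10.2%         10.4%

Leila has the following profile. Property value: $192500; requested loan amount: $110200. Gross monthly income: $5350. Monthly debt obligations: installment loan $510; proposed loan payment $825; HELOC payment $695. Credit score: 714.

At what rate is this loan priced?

9.5%

Credit score 714 ≥ 654; Total monthly debts = (510 + 825 + 695) = 2,030. DTI: 2,030 ÷ 5,350 = 37.9%, within the 41% cap
Loan-to-value = 110,200/192,500 = 57.2% — pass (85% max)
Credit 714 → row 692–719; LTV 57.2% → column 53.01–59%. Grid cell → 9.5%.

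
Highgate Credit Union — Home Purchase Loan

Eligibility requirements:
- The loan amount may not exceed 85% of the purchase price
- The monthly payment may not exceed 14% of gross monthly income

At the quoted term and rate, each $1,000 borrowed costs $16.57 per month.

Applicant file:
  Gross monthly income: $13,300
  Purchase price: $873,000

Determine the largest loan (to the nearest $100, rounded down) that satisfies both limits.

Payment cap: 14% × $13,300 = $1,862/month.
At $16.57 per $1,000, that supports 1,862/16.57 × 1,000 ≈ $112,371 → $112,300.
LTV cap: 85% × $873,000 = $742,050 → $742,000.
Binding constraint: payment-to-income.

$112,300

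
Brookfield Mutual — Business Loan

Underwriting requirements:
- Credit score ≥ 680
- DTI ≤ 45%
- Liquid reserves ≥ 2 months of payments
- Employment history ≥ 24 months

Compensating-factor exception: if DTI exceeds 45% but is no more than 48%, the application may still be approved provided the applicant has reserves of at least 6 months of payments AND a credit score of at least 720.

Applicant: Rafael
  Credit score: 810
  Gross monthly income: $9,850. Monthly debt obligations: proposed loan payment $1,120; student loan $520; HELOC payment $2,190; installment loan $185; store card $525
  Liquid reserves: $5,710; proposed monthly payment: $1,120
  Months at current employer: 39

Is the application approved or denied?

Credit score 810 ≥ 680 (meets base)
Total debts = (1,120 + 520 + 2,190 + 185 + 525) = 4,540. DTI = 4,540/9,850 = 46.1% > 45% — standard DTI limit exceeded.
Reserves: 5,710 ÷ 1,120 = 5.1 months (meets 2-month minimum)
Employment 39 ≥ 24 months
46.1% falls in the override range (45%–48%), so the compensating-factor test applies.
Override check — reserves: 5.1 mo (short of 6); score: 810 (ok).
Compensating-factor requirement not fully met.

Denied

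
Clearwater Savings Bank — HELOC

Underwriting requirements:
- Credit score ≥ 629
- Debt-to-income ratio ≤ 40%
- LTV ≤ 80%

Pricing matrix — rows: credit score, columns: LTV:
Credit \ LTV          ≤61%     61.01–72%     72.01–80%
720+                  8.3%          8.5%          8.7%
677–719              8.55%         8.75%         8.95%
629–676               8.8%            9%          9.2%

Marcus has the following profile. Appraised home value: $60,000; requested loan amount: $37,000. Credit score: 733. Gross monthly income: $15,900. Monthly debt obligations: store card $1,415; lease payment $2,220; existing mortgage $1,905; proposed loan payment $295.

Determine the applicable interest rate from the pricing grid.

8.5%

Credit score 733 ≥ 629; Total monthly debts = (1,415 + 2,220 + 1,905 + 295) = 5,835. Debt-to-income = 5,835/15,900 = 36.7% — meets 40% limit
LTV = 37,000/60,000 = 61.7% ≤ 80%
Credit 733 → row 720+; LTV 61.7% → column 61.01–72%. Grid cell → 8.5%.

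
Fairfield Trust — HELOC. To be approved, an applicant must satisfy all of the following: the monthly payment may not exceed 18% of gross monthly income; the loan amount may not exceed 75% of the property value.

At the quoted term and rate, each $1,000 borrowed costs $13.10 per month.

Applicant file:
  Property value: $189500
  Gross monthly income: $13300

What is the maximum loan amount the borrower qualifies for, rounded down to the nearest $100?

$142,100

Payment cap: 18% × $13,300 = $2,394/month.
At $13.10 per $1,000, that supports 2,394/13.10 × 1,000 ≈ $182,748 → $182,700.
LTV cap: 75% × $189,500 = $142,125 → $142,100.
Binding constraint: loan-to-value.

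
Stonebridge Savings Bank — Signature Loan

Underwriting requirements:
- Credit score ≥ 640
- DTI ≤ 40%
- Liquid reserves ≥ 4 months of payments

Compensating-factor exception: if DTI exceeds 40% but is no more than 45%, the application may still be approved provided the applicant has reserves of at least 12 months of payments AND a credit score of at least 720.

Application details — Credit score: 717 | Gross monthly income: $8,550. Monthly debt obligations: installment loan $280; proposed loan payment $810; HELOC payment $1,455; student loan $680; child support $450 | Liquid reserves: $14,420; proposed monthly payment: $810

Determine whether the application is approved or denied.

Credit score 717 ≥ 640 (meets base)
Total debts = (280 + 810 + 1,455 + 680 + 450) = 3,675. DTI: 3,675 ÷ 8,550 = 43%, over the 40% base limit.
Liquid reserves cover 14,420/810 = 17.8 months — ≥ 4 required
43% falls in the override range (40%–45%), so the compensating-factor test applies.
Override check — reserves: 17.8 mo (ok); score: 717 (below 720).
Compensating-factor requirement not fully met.

Denied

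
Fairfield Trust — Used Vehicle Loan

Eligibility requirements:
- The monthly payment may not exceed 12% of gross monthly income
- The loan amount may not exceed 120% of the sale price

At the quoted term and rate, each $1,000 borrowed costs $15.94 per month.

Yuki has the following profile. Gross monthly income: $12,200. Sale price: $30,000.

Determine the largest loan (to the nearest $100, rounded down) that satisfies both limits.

Payment cap: 12% × $12,200 = $1,464/month.
At $15.94 per $1,000, that supports 1,464/15.94 × 1,000 ≈ $91,844 → $91,800.
LTV cap: 120% × $30,000 = $36,000 → $36,000.
Binding constraint: loan-to-value.

$36,000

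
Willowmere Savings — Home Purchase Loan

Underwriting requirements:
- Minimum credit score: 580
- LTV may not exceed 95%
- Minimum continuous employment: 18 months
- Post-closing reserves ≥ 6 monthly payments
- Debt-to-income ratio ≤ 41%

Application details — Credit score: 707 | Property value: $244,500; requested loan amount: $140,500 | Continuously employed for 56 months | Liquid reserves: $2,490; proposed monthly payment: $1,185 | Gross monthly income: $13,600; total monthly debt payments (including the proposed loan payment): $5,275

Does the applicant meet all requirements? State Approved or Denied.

Credit score 707 ≥ 580 (meets)
LTV = 140,500/244,500 = 57.5% ≤ 95%
Employment 56 ≥ 18 months
Reserves = 2,490/1,185 = 2.1 months < 6
DTI: 5,275 ÷ 13,600 = 38.8%, within the 41% cap
Fails on reserves.

Denied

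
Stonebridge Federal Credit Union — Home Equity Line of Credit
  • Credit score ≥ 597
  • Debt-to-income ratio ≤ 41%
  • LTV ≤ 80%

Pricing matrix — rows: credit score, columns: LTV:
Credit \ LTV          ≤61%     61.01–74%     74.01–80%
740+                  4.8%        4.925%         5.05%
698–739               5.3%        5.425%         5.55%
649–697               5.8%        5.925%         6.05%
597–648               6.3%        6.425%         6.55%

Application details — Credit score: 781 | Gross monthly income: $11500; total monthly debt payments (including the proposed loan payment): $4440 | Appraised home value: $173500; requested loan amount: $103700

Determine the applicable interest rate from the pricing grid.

Credit score 781 ≥ 597; DTI: 4,440 ÷ 11,500 = 38.6%, within the 41% cap
Loan-to-value = 103,700/173,500 = 59.8% — pass (80% max)
Row: 781 falls in 740+. Column: 59.8% falls in ≤61%. Rate = 4.8%.

4.8%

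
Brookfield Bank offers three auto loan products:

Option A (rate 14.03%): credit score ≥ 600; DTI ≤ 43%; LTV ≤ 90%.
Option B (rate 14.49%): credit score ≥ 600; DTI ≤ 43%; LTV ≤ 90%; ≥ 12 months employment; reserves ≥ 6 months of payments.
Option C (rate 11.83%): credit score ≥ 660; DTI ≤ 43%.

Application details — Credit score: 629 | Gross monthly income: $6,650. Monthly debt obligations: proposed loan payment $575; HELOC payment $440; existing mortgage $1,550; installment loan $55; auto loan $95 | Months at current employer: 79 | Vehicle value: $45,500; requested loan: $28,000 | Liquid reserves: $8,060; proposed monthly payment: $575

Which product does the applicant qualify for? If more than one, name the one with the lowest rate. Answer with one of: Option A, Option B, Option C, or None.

Option A

Total debts = (575 + 440 + 1,550 + 55 + 95) = 2,715; DTI = 2,715/6,650 = 40.8%.
LTV = 28,000/45,500 = 61.5%.
Reserves = 8,060/575 = 14.0 months.
Option A: score 629 ≥ 600; DTI 40.8% ≤ 43%; LTV 61.5% ≤ 90% → qualifies.
Option B: score 629 ≥ 600; DTI 40.8% ≤ 43%; LTV 61.5% ≤ 90%; employment 79 ≥ 12 mo; reserves 14.0 ≥ 6 mo → qualifies.
Option C: score 629 < 660; DTI 40.8% ≤ 43% → does not qualify.
Qualifying: Option A, Option B. Lowest rate is 14.03% → Option A.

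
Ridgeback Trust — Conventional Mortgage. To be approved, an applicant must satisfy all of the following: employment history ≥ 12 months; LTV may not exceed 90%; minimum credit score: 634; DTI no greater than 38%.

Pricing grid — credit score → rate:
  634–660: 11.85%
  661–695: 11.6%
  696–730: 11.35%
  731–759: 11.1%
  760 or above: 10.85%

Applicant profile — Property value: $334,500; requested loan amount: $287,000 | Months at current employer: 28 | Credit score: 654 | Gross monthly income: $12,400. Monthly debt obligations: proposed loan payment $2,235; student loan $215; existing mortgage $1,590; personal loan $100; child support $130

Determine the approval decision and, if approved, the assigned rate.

Approved at 11.85%

Credit score 654 ≥ 634 (meets minimum)
Employment 28 ≥ 12 months
Loan-to-value = 287,000/334,500 = 85.8% — pass (90% max)
Total monthly debts = (2,235 + 215 + 1,590 + 100 + 130) = 4,270. DTI: 4,270 ÷ 12,400 = 34.4%, within the 38% cap
All requirements met. Score 654 falls in the 634–660 tier → 11.85%.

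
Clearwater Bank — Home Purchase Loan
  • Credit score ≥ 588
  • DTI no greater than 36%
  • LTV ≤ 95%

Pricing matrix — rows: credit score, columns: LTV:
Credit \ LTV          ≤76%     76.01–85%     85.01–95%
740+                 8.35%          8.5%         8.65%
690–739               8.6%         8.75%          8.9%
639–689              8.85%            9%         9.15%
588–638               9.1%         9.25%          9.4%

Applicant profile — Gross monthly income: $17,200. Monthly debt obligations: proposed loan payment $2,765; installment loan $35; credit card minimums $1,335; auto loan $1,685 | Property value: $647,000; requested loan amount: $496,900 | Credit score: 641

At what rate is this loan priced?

Credit score 641 ≥ 588; Total monthly debts = (2,765 + 35 + 1,335 + 1,685) = 5,820. Debt-to-income = 5,820/17,200 = 33.8% — meets 36% limit
LTV = 496,900/647,000 = 76.8% ≤ 95%
Credit 641 → row 639–689; LTV 76.8% → column 76.01–85%. Grid cell → 9%.

9%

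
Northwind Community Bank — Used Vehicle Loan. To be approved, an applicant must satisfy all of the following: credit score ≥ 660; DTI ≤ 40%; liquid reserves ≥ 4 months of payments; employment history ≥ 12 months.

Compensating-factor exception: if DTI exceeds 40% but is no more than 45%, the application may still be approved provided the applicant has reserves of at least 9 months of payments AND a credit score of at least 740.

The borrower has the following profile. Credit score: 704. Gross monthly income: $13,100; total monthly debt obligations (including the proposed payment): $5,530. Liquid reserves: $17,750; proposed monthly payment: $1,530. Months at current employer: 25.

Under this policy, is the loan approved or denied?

Credit score 704 ≥ 660 (meets base)
DTI: 5,530 ÷ 13,100 = 42.2%, over the 40% base limit.
Liquid reserves cover 17,750/1,530 = 11.6 months — ≥ 4 required
Employment 25 ≥ 12 months
DTI 42.2% is within the 40%–45% exception band; checking compensating factors.
Reserves 11.6 ≥ 9 months; credit score 704 < 740.
Compensating-factor requirement not fully met.

Denied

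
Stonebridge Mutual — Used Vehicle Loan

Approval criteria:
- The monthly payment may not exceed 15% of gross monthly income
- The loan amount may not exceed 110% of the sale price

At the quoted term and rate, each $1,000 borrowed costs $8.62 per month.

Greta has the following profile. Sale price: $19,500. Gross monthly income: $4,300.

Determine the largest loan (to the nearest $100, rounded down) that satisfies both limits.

$21,400

Payment cap: 15% × $4,300 = $645/month.
At $8.62 per $1,000, that supports 645/8.62 × 1,000 ≈ $74,825 → $74,800.
LTV cap: 110% × $19,500 = $21,450 → $21,400.
Binding constraint: loan-to-value.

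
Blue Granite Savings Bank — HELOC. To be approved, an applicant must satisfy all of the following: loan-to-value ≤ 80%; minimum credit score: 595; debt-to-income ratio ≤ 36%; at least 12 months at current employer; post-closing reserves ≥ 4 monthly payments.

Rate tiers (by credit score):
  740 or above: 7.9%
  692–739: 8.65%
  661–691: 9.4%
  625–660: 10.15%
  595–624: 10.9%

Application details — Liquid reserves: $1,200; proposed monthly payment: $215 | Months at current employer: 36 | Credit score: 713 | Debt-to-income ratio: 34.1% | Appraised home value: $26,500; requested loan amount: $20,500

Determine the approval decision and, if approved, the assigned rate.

Approved at 8.65%

Credit score 713 ≥ 595 (meets minimum)
Reserves: 1,200 ÷ 215 = 5.6 months (meets 4-month minimum)
LTV: 20,500 ÷ 26,500 = 77.4%, within 80% cap
Employment 36 ≥ 12 months
DTI 34.1% ≤ 36%
All requirements met. Score 713 falls in the 692–739 tier → 8.65%.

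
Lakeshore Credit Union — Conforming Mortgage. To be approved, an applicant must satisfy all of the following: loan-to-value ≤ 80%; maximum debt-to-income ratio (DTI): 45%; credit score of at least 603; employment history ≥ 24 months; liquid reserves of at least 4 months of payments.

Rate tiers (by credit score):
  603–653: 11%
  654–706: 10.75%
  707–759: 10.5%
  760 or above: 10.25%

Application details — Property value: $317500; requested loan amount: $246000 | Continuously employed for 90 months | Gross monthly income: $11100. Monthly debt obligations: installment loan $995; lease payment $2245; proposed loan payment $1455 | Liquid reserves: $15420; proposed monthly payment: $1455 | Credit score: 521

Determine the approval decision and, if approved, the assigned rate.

Credit score 521 < 603 (below minimum)
LTV = 246,000/317,500 = 77.5% ≤ 80%
Employment 90 ≥ 24 months
Total monthly debts = (995 + 2,245 + 1,455) = 4,695. Debt-to-income = 4,695/11,100 = 42.3% — meets 45% limit
Liquid reserves cover 15,420/1,455 = 10.6 months — ≥ 4 required
Not all requirements met → denied.

Denied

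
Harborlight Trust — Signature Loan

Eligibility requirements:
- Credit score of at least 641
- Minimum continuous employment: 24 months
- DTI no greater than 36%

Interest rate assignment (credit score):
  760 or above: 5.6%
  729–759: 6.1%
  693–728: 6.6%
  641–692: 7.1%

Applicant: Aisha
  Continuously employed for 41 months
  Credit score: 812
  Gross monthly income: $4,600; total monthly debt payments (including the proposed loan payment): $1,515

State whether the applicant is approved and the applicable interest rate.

Approved at 5.6%

Credit score 812 ≥ 641 (meets minimum)
Employment 41 ≥ 24 months
DTI = 1,515/4,600 = 32.9% ≤ 36%
All requirements met. Score 812 falls in the 760 or above tier → 5.6%.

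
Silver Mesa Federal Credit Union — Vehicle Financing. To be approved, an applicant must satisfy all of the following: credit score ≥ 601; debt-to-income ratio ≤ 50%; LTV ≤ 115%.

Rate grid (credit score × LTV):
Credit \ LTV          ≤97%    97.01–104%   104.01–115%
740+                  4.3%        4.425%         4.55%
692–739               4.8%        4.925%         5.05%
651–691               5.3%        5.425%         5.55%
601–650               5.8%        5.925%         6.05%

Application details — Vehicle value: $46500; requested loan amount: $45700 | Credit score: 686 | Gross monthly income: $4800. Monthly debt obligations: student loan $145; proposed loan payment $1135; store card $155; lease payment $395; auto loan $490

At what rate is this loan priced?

Credit score 686 ≥ 601; Total monthly debts = (145 + 1,135 + 155 + 395 + 490) = 2,320. Debt-to-income = 2,320/4,800 = 48.3% — meets 50% limit
LTV = 45,700/46,500 = 98.3% ≤ 115%
Row: 686 falls in 651–691. Column: 98.3% falls in 97.01–104%. Rate = 5.425%.

5.425%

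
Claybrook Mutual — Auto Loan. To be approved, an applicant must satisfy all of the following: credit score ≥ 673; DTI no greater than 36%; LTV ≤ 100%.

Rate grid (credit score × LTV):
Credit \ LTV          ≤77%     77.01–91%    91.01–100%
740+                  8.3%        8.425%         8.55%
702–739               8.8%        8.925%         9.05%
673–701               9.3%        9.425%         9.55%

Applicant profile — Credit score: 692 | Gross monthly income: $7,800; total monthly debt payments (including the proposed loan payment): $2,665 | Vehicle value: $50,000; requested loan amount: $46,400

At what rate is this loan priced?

Credit score 692 ≥ 673; DTI = 2,665/7,800 = 34.2% ≤ 36%
Loan-to-value = 46,400/50,000 = 92.8% — pass (100% max)
Score 692 is in the 673–701 band; LTV 92.8% is in the 91.01–100% band → 9.55%.

9.55%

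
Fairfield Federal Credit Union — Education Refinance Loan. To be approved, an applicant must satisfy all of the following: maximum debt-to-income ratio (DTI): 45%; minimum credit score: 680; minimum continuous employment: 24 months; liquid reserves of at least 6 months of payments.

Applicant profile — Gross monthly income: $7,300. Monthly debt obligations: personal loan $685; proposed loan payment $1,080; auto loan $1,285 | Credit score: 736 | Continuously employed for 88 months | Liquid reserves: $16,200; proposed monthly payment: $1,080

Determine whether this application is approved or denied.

Approved

Total monthly debts = (685 + 1,080 + 1,285) = 3,050. Debt-to-income = 3,050/7,300 = 41.8% — meets 45% limit
Credit score 736 ≥ 680 (meets)
Employment 88 ≥ 24 months
Reserves: 16,200 ÷ 1,080 = 15.0 months (meets 6-month minimum)
All criteria satisfied.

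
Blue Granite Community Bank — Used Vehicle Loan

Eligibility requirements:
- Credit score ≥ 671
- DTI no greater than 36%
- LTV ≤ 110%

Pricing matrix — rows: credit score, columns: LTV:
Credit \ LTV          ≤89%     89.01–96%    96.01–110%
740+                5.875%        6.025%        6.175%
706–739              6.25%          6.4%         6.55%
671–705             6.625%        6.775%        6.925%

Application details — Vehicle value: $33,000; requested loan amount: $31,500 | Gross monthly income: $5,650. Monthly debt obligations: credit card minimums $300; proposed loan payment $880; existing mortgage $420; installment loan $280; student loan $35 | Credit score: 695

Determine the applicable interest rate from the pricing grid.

6.775%

Credit score 695 ≥ 671; Total monthly debts = (300 + 880 + 420 + 280 + 35) = 1,915. DTI = 1,915/5,650 = 33.9% ≤ 36%
Loan-to-value = 31,500/33,000 = 95.5% — pass (110% max)
Credit 695 → row 671–705; LTV 95.5% → column 89.01–96%. Grid cell → 6.775%.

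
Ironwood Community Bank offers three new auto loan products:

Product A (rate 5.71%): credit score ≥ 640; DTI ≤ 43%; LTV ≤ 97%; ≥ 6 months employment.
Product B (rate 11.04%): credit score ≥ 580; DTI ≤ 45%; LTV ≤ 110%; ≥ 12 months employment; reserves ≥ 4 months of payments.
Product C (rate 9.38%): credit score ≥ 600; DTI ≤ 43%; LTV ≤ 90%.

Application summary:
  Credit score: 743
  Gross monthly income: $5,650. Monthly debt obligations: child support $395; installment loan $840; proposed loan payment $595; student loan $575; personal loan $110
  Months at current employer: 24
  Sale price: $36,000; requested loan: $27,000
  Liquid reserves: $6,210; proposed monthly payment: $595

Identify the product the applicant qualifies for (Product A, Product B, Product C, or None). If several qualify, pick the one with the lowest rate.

Product B

Total debts = (395 + 840 + 595 + 575 + 110) = 2,515; DTI = 2,515/5,650 = 44.5%.
LTV = 27,000/36,000 = 75%.
Reserves = 6,210/595 = 10.4 months.
Product A: score 743 ≥ 640; DTI 44.5% > 43%; LTV 75% ≤ 97%; employment 24 ≥ 6 mo → does not qualify.
Product B: score 743 ≥ 580; DTI 44.5% ≤ 45%; LTV 75% ≤ 110%; employment 24 ≥ 12 mo; reserves 10.4 ≥ 4 mo → qualifies.
Product C: score 743 ≥ 600; DTI 44.5% > 43%; LTV 75% ≤ 90% → does not qualify.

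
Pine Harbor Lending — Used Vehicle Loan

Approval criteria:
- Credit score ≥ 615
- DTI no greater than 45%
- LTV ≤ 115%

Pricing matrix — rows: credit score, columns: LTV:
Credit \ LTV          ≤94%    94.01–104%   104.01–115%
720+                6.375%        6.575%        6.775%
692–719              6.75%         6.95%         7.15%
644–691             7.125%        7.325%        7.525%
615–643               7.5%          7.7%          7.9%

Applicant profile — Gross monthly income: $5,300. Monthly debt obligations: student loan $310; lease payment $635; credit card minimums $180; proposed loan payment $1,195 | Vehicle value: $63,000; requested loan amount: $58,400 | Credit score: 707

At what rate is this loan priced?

6.75%

Credit score 707 ≥ 615; Total monthly debts = (310 + 635 + 180 + 1,195) = 2,320. DTI = 2,320/5,300 = 43.8% ≤ 45%
Loan-to-value = 58,400/63,000 = 92.7% — pass (115% max)
Row: 707 falls in 692–719. Column: 92.7% falls in ≤94%. Rate = 6.75%.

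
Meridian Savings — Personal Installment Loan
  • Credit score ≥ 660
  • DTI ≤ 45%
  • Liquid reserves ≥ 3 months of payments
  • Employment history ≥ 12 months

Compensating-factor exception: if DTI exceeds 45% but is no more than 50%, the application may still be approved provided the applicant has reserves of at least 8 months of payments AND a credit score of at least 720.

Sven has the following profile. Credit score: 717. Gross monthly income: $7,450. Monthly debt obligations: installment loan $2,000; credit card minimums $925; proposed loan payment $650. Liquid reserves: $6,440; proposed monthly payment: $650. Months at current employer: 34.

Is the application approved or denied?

Credit score 717 ≥ 660 (meets base)
Total debts = (2,000 + 925 + 650) = 3,575. DTI: 3,575 ÷ 7,450 = 48%, over the 45% base limit.
Liquid reserves cover 6,440/650 = 9.9 months — ≥ 3 required
Employment 34 ≥ 12 months
DTI 48% is within the 45%–50% exception band; checking compensating factors.
Reserves 9.9 ≥ 8 months; credit score 717 < 720.
Override conditions not both satisfied; exception does not apply.

Denied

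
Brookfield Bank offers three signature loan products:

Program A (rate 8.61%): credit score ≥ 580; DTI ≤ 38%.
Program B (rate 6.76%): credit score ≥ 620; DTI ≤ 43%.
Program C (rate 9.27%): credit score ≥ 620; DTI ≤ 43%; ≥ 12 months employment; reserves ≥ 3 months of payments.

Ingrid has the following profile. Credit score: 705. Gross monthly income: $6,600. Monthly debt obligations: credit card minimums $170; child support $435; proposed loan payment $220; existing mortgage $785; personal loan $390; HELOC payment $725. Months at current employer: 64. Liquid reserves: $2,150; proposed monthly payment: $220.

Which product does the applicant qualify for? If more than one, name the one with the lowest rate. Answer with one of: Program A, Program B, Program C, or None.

Program B

Total debts = (170 + 435 + 220 + 785 + 390 + 725) = 2,725; DTI = 2,725/6,600 = 41.3%.
Reserves = 2,150/220 = 9.8 months.
Program A: score 705 ≥ 580; DTI 41.3% > 38% → does not qualify.
Program B: score 705 ≥ 620; DTI 41.3% ≤ 43% → qualifies.
Program C: score 705 ≥ 620; DTI 41.3% ≤ 43%; employment 64 ≥ 12 mo; reserves 9.8 ≥ 3 mo → qualifies.
Qualifying: Program B, Program C. Lowest rate is 6.76% → Program B.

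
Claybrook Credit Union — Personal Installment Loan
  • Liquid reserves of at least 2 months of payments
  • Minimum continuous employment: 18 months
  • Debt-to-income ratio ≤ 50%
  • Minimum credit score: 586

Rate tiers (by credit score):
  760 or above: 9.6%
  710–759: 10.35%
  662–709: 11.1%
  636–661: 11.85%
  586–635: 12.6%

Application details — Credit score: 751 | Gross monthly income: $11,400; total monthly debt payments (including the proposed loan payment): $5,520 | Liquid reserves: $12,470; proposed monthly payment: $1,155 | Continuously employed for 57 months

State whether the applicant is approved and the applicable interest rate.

Approved at 10.35%

Credit score 751 ≥ 586 (meets minimum)
DTI: 5,520 ÷ 11,400 = 48.4%, within the 50% cap
Liquid reserves cover 12,470/1,155 = 10.8 months — ≥ 2 required
Employment 57 ≥ 18 months
All requirements met. Score 751 falls in the 710–759 tier → 10.35%.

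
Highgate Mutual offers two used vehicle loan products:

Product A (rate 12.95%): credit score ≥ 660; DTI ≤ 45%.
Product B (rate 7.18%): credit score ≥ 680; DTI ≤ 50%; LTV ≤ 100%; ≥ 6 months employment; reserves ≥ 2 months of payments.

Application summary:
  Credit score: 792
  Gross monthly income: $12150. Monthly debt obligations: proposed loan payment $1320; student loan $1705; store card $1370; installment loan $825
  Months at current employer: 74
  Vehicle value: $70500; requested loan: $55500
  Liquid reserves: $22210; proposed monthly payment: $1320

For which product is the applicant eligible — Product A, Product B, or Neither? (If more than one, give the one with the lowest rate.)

Total debts = (1,320 + 1,705 + 1,370 + 825) = 5,220; DTI = 5,220/12,150 = 43%.
LTV = 55,500/70,500 = 78.7%.
Reserves = 22,210/1,320 = 16.8 months.
Product A: score 792 ≥ 660; DTI 43% ≤ 45% → qualifies.
Product B: score 792 ≥ 680; DTI 43% ≤ 50%; LTV 78.7% ≤ 100%; employment 74 ≥ 6 mo; reserves 16.8 ≥ 2 mo → qualifies.
Qualifying: Product A, Product B. Lowest rate is 7.18% → Product B.

Product B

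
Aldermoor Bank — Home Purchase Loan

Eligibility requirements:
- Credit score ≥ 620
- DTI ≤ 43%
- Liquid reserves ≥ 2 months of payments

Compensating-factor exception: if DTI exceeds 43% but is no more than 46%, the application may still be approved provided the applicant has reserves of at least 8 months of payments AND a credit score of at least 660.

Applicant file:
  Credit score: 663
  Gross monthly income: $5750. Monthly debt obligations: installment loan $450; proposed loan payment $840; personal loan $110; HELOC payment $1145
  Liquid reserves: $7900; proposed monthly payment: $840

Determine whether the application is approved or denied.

Credit score 663 ≥ 620 (meets base)
Total debts = (450 + 840 + 110 + 1,145) = 2,545. DTI = 2,545/5,750 = 44.3% > 43% — standard DTI limit exceeded.
Liquid reserves cover 7,900/840 = 9.4 months — ≥ 2 required
DTI 44.3% is within the 43%–46% exception band; checking compensating factors.
Reserves 9.4 ≥ 8 months; credit score 663 ≥ 660.
Both override conditions satisfied; DTI exception granted.

Approved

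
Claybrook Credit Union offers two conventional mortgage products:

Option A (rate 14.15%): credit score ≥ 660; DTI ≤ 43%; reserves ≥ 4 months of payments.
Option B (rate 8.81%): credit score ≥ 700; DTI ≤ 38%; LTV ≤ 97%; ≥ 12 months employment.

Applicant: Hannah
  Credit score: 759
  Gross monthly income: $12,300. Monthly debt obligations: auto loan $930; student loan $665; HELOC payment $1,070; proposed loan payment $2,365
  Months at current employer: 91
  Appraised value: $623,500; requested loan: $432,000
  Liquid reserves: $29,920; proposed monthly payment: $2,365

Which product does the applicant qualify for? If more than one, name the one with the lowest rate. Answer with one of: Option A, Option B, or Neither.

Total debts = (930 + 665 + 1,070 + 2,365) = 5,030; DTI = 5,030/12,300 = 40.9%.
LTV = 432,000/623,500 = 69.3%.
Reserves = 29,920/2,365 = 12.7 months.
Option A: score 759 ≥ 660; DTI 40.9% ≤ 43%; reserves 12.7 ≥ 4 mo → qualifies.
Option B: score 759 ≥ 700; DTI 40.9% > 38%; LTV 69.3% ≤ 97%; employment 91 ≥ 12 mo → does not qualify.

Option A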